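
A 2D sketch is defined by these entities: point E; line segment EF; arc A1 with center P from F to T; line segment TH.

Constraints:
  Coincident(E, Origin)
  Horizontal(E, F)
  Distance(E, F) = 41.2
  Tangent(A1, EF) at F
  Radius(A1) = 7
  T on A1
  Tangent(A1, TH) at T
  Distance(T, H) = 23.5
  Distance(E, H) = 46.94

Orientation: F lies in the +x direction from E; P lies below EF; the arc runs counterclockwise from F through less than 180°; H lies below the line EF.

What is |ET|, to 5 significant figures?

34.991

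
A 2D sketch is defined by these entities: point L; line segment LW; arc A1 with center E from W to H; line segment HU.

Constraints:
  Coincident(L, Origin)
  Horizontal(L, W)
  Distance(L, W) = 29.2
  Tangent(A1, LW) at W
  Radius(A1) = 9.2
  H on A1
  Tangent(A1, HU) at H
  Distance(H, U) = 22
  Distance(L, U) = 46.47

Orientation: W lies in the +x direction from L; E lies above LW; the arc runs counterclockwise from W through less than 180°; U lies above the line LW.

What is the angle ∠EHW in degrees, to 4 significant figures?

38.20°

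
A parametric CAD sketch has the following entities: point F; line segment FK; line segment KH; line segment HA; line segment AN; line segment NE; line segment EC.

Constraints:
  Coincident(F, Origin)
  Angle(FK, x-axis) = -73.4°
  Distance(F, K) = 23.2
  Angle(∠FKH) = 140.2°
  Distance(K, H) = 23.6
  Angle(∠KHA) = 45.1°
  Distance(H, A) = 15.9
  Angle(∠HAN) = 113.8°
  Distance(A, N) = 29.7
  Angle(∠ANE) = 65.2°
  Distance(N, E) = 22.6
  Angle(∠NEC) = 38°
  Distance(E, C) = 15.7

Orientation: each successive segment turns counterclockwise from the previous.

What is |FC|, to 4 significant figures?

21.99

∠ANE = 65.2° gives NE at -77.70° from the x-axis; with |NE| = 22.6, E = (-1.012, -35.35). ∠NEC = 38.0° gives EC at 64.30° from the x-axis; with |EC| = 15.7, C = (5.796, -21.21). Then |FC| = |C − F| = 21.99.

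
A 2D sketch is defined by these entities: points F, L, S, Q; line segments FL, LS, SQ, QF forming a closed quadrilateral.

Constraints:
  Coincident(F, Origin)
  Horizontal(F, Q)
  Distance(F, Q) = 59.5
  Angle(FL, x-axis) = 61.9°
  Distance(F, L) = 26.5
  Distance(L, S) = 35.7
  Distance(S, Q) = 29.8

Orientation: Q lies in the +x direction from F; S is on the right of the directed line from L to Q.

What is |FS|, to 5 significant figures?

31.500

F is at the origin; F and Q share the same y with |FQ| = 59.5 and Q in +x, so Q = (59.5, 0). FL runs at 61.9° with |FL| = 26.5, so L = (12.482, 23.376). S is determined by |LS| = 35.7 and |SQ| = 29.8 together: it lies at the intersection of circle(L, 35.7) and circle(Q, 29.8). With |LQ| = 52.509, the foot of the radical line on LQ is 29.934 from L and the perpendicular offset is √(35.7² − 29.934²) = 19.453. Taking the right-of-LQ solution: S = (30.626, -7.3693).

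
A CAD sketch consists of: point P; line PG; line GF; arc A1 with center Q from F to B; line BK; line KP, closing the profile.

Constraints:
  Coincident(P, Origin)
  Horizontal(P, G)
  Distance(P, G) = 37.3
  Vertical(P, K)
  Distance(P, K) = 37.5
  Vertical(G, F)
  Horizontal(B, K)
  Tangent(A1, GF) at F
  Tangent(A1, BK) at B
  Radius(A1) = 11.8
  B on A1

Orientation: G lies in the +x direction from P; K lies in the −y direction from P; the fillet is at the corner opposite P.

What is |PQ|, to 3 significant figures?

36.2

P is at the origin; P and G share the same y with |PG| = 37.3 and G on the +x side, so G = (37.3, 0.00). P and K share the same x with |PK| = 37.5 and K on the −y side, so K = (0.00, -37.5). The virtual corner opposite P is at (37.3, -37.5). Since A1 is tangent to GF there, QF ⟂ GF and the tangent condition forces QB to be normal to BK, with radius 11.8, so the center Q sits 11.8 in from both sides at Q = (25.5, -25.7). Then |PQ| = |Q − P| = 36.2.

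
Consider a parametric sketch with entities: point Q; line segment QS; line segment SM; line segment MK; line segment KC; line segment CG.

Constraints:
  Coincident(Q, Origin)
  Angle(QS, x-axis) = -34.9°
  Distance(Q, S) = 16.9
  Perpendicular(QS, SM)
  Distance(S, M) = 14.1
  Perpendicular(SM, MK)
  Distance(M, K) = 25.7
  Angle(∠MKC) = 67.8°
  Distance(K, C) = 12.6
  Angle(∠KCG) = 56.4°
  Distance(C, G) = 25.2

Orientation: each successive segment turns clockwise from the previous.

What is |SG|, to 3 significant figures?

24.2

Q is at the origin; QS runs at -34.9° with length 16.9, so S = (13.9, -9.67). The perpendicularity gives SM at right angles to QS, so SM runs at -125°; with |SM| = 14.1, M = (5.79, -21.2). SM is perpendicular to MK, so MK runs at 145°; with |MK| = 25.7, K = (-15.3, -6.53). ∠MKC = 67.8° gives KC at 32.9° from the x-axis; with |KC| = 12.6, C = (-4.71, 0.315). ∠KCG = 56.4° gives CG at -90.7° from the x-axis; with |CG| = 25.2, G = (-5.01, -24.9). Then |SG| = |G − S| = 24.2.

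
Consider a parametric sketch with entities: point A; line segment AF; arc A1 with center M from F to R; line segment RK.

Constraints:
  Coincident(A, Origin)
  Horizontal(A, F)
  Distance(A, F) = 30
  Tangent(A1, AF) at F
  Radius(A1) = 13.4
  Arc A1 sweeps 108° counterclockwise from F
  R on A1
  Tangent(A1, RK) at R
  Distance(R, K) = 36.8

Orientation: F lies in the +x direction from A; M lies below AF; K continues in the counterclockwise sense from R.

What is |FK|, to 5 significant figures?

52.558

A is at the origin; AF is horizontal with |AF| = 30.0 and F on the +x side, so F = (30.000, 0.0000). Since A1 is tangent to AF there, MF ⟂ AF, so M = F + (0, -13.4) = (30.000, -13.400). On A1, F sits at bearing 90° from M; a 108° counterclockwise sweep puts R at bearing 198°, so R = M + 13.4·(cos 198°, sin 198°) = (17.256, -17.541). Tangency of A1 to RK means the radius MR is perpendicular to RK, so RK runs along (−sin 198°, cos 198°); with |RK| = 36.8, K = (28.628, -52.540). Then |FK| = |K − F| = 52.558.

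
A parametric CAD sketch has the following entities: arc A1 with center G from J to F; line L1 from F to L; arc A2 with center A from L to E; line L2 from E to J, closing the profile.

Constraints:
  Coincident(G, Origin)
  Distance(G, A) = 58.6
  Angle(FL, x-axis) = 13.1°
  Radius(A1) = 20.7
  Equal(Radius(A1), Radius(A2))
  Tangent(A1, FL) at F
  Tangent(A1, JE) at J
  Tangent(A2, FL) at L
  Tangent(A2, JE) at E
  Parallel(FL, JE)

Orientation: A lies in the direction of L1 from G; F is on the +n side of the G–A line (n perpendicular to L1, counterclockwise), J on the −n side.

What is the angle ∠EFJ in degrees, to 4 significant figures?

54.76°

Tangency of A1 to both parallel lines with radius 20.7 puts F and J at G ± 20.7·n: F = (-4.692, 20.16), J = (4.692, -20.16). Equal radii place L and E the same way about A: L = A + 20.7·n = (52.38, 33.44), E = A − 20.7·n = (61.77, -6.880). Then cos ∠EFJ = FE·FJ / (|FE||FJ|), giving 54.76°.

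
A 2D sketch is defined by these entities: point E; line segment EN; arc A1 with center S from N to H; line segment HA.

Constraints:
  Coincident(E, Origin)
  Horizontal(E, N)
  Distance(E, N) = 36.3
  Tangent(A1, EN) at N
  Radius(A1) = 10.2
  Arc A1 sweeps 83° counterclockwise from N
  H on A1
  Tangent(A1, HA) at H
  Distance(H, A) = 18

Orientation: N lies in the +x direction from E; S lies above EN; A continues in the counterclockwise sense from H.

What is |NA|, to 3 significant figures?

29.5

E is at the origin; E and N share the same y with |EN| = 36.3 and N on the +x side, so N = (36.3, 0.00). A1 meets EN tangentially, so SN is at right angles to EN, so S = N + (0, 10.2) = (36.3, 10.2). On A1, N sits at bearing -90° from S; an 83° counterclockwise sweep puts H at bearing -7°, so H = S + 10.2·(cos -7°, sin -7°) = (46.4, 8.96). The tangent condition forces SH to be normal to HA, so HA runs along (−sin -7°, cos -7°); with |HA| = 18.0, A = (48.6, 26.8). Then |NA| = |A − N| = 29.5.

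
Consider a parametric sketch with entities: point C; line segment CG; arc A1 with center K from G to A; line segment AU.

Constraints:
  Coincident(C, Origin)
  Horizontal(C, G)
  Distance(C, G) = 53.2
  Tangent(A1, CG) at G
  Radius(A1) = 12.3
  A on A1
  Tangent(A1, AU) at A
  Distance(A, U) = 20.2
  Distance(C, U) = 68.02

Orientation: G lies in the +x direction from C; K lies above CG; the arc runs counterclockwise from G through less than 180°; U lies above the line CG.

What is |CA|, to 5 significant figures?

66.839

C is at the origin; C and G share the same y with |CG| = 53.2 and G on the +x side, so G = (53.200, 0.0000). Since A1 is tangent to CG there, KG ⟂ CG, so K = G + (0, 12.3) = (53.200, 12.300). Since KA ⟂ AU (tangency), |KU| = √(12.3² + 20.2²) = 23.650 regardless of where A sits on A1. So U lies on both circle(C, 68.02) and circle(K, 23.650); the above-CG intersection is U = (58.054, 35.447). A is the foot of the tangent from U: A = (64.795, 16.405).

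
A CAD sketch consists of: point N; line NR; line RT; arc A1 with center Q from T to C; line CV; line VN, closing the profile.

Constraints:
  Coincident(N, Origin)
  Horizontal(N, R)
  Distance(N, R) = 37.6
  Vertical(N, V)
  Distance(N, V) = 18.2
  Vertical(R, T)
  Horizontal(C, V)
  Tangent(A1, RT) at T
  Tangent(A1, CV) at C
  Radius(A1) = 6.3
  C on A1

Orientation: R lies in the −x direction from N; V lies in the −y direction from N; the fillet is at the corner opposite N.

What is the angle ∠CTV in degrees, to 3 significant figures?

35.5°

N is at the origin; N and R share the same y with |NR| = 37.6 and R on the −x side, so R = (-37.6, 0.00). NV is vertical with |NV| = 18.2 and V on the −y side, so V = (0.00, -18.2). The virtual corner opposite N is at (-37.6, -18.2). The tangent condition forces QT to be normal to RT and since A1 is tangent to CV there, QC ⟂ CV, with radius 6.3, so the center Q sits 6.3 in from both sides at Q = (-31.3, -11.9). That places the tangent points at T = (-37.6, -11.9) on RT and C = (-31.3, -18.2) on CV. Then cos ∠CTV = TC·TV / (|TC||TV|), giving 35.5°.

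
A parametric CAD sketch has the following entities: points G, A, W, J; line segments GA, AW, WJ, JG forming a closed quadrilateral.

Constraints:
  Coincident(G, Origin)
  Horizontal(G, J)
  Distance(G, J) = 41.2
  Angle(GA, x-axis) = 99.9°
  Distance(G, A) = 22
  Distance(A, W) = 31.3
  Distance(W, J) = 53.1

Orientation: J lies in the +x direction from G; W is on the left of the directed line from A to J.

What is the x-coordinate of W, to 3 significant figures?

15.4

Checks: |AW| = 31.30 ✓; |WJ| = 53.10 ✓.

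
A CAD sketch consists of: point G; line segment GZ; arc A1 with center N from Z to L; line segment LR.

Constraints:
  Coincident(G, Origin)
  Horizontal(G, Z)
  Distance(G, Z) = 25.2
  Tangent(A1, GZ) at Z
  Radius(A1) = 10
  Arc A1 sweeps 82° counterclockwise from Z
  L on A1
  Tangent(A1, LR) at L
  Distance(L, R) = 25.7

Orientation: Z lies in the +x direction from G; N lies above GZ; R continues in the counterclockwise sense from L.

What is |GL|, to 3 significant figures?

36.1

A1 meets GZ tangentially, so NZ is at right angles to GZ, so N = Z + (0, 10) = (25.2, 10.0). On A1, Z sits at bearing -90° from N; an 82° counterclockwise sweep puts L at bearing -8°, so L = N + 10.0·(cos -8°, sin -8°) = (35.1, 8.61). Then |GL| = |L − G| = 36.1.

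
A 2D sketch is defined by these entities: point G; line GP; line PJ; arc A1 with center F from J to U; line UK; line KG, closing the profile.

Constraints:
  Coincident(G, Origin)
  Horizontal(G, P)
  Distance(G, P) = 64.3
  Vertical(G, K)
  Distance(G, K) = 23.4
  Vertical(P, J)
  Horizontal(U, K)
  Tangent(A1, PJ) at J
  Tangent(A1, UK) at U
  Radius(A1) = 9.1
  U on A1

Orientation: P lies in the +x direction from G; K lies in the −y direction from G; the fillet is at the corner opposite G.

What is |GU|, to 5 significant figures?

59.955

The virtual corner opposite G is at (64.300, -23.400). A1 meets PJ tangentially, so FJ is at right angles to PJ and tangency of A1 to UK means the radius FU is perpendicular to UK, with radius 9.1, so the center F sits 9.1 in from both sides at F = (55.200, -14.300). That places the tangent points at J = (64.300, -14.300) on PJ and U = (55.200, -23.400) on UK. Then |GU| = |U − G| = 59.955.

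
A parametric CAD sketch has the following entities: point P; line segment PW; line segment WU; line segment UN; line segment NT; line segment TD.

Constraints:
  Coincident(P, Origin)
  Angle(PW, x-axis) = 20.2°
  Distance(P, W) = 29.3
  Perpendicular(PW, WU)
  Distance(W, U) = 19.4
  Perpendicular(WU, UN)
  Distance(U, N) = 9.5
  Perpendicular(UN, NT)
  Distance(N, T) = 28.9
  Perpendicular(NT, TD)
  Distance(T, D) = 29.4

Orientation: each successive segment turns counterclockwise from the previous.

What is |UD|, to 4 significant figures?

35.09

P is at the origin; PW runs at 20.2° with length 29.3, so W = (27.50, 10.12). PW is perpendicular to WU, so WU runs at 110.2°; with |WU| = 19.4, U = (20.80, 28.32). WU ⟂ UN, so UN runs at -159.8°; with |UN| = 9.5, N = (11.88, 25.04). UN is perpendicular to NT, so NT runs at -69.80°; with |NT| = 28.9, T = (21.86, -2.079). The perpendicularity gives TD at right angles to NT, so TD runs at 20.20°; with |TD| = 29.4, D = (49.45, 8.073). Then |UD| = |D − U| = 35.09.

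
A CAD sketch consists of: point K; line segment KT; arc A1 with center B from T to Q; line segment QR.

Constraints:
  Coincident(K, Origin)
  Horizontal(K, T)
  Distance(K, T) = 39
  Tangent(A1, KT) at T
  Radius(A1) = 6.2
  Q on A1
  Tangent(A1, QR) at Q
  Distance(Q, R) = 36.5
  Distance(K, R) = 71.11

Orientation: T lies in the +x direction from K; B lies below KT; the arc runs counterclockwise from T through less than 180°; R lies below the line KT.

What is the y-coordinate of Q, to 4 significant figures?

-10.75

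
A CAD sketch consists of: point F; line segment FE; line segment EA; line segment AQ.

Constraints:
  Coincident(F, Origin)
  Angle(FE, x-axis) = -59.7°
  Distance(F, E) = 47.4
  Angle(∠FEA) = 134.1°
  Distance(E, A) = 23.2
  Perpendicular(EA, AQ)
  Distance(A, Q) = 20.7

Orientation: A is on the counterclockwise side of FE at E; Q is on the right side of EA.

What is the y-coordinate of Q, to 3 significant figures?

-66.6

∠FEA = 134.1°, so EA runs at -59.7° + (180° − 134.1°) = -13.8° from the x-axis; with |EA| = 23.2, A = E + 23.2·(cos -13.8°, sin -13.8°) = (46.4, -46.5). EA ⟂ AQ; with |AQ| = 20.7 on the right of EA, Q = A + 20.7·(-0.239, -0.971) = (41.5, -66.6). So Q.y = -66.6.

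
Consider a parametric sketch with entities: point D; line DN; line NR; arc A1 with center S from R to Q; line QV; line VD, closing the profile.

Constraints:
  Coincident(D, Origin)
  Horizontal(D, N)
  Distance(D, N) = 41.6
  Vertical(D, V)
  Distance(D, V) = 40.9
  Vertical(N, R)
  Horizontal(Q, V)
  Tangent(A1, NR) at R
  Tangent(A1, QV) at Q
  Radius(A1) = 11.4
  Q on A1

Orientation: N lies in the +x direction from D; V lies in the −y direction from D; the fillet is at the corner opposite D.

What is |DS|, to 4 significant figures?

42.22

D is at the origin; DN is horizontal with |DN| = 41.6 and N on the +x side, so N = (41.60, 0.000). D and V share the same x with |DV| = 40.9 and V on the −y side, so V = (0.000, -40.90). The virtual corner opposite D is at (41.60, -40.90). A1 meets NR tangentially, so SR is at right angles to NR and the tangent condition forces SQ to be normal to QV, with radius 11.4, so the center S sits 11.4 in from both sides at S = (30.20, -29.50). Then |DS| = |S − D| = 42.22.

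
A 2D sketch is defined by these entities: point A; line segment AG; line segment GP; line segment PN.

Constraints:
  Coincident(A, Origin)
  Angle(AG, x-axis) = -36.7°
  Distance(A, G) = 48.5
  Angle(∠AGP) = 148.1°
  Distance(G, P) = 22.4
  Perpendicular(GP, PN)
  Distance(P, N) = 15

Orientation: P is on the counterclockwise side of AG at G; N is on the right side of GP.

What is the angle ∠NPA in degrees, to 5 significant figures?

111.96°

A is at the origin; AG runs at -36.7° with length 48.5, so G = 48.5·(cos -36.7°, sin -36.7°) = (38.886, -28.985). ∠AGP = 148.1°, so GP runs at -36.7° + (180° − 148.1°) = -4.8000° from the x-axis; with |GP| = 22.4, P = G + 22.4·(cos -4.8000°, sin -4.8000°) = (61.208, -30.859). GP is perpendicular to PN; with |PN| = 15.0 on the right of GP, N = P + 15.0·(-0.083678, -0.99649) = (59.952, -45.807). Then cos ∠NPA = PN·PA / (|PN||PA|), giving 111.96°.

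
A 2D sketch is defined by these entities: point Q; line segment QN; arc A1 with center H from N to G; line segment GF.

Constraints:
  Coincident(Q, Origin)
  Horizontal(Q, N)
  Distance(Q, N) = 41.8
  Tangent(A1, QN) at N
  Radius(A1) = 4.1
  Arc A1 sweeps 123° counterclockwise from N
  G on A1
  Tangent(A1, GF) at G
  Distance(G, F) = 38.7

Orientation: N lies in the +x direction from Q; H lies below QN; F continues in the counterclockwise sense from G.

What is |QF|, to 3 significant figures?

71.0

Q is at the origin; Q and N share the same y with |QN| = 41.8 and N on the +x side, so N = (41.8, 0.00). A1 meets QN tangentially, so HN is at right angles to QN, so H = N + (0, -4.1) = (41.8, -4.10). On A1, N sits at bearing 90° from H; a 123° counterclockwise sweep puts G at bearing 213°, so G = H + 4.1·(cos 213°, sin 213°) = (38.4, -6.33). A1 meets GF tangentially, so HG is at right angles to GF, so GF runs along (−sin 213°, cos 213°); with |GF| = 38.7, F = (59.4, -38.8). Then |QF| = |F − Q| = 71.0.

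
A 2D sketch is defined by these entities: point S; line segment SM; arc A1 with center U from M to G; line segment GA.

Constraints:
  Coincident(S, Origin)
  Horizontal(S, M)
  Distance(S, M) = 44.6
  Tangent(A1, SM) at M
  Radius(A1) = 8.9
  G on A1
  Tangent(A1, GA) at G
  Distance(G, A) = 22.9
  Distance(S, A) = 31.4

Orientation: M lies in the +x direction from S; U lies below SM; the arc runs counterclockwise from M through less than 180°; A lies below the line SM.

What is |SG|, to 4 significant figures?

37.83

Checks: ∠(UM, MS) = 90.00° ✓; |UM| = 8.900 ✓; |UG| = 8.900 ✓; ∠(UG, GA) = 90.00° ✓; |GA| = 22.90 ✓; |SA| = 31.40 ✓.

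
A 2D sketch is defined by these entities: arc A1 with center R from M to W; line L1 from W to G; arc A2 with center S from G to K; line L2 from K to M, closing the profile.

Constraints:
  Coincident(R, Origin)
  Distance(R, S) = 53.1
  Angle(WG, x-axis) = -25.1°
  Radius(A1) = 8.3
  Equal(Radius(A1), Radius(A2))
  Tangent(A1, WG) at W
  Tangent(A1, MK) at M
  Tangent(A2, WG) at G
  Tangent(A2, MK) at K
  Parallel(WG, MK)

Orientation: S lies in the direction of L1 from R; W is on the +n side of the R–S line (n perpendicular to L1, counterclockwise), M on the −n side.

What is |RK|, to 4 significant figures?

53.74

Tangency of A1 to both parallel lines with radius 8.3 puts W and M at R ± 8.3·n: W = (3.521, 7.516), M = (-3.521, -7.516). Equal radii place G and K the same way about S: G = S + 8.3·n = (51.61, -15.01), K = S − 8.3·n = (44.56, -30.04). Then |RK| = |K − R| = 53.74.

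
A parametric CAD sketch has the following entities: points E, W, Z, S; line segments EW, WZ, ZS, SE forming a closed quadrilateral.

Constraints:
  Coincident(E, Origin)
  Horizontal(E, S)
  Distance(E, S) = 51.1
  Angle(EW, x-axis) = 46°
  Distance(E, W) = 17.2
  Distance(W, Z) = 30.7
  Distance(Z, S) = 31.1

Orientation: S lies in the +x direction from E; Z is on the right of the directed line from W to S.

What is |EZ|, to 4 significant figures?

28.94

E is at the origin; E and S share the same y with |ES| = 51.1 and S in +x, so S = (51.1, 0). EW runs at 46.0° with |EW| = 17.2, so W = (11.95, 12.37). Z is determined by |WZ| = 30.7 and |ZS| = 31.1 together: it lies at the intersection of circle(W, 30.7) and circle(S, 31.1). With |WS| = 41.06, the foot of the radical line on WS is 20.23 from W and the perpendicular offset is √(30.7² − 20.23²) = 23.09. Taking the right-of-WS solution: Z = (24.28, -15.74).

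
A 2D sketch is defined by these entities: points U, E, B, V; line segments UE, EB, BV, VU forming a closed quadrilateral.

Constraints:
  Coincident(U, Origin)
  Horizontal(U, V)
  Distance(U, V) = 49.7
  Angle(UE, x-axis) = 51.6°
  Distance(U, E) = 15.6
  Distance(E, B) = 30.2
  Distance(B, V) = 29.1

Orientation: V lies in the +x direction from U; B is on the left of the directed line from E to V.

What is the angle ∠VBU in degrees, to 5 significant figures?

81.423°

Checks: |EB| = 30.20 ✓; |BV| = 29.10 ✓.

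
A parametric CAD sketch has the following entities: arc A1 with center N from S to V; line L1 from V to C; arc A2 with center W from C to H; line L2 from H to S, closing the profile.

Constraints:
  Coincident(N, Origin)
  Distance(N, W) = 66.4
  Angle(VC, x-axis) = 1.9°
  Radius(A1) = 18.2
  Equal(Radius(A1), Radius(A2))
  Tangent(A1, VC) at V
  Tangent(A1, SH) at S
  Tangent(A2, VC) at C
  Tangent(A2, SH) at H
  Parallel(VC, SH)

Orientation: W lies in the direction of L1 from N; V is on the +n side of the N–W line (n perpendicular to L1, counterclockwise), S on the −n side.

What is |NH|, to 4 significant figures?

68.85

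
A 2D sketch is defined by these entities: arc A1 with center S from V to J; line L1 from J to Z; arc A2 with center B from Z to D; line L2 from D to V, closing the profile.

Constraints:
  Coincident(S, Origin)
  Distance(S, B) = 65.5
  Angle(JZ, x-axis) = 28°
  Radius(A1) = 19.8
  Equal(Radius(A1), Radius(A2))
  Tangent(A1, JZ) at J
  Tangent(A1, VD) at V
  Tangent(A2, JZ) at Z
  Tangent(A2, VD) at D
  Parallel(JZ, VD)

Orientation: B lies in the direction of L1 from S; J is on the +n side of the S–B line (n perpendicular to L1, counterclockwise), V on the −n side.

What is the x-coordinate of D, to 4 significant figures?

67.13

The slot axis is L1's direction at 28.0°, so u = (cos 28.0°, sin 28.0°) = (0.8829, 0.4695) and n = (−sin 28.0°, cos 28.0°) = (-0.4695, 0.8829). S is at the origin and B lies 65.5 along u from S, so B = 65.5·u = (57.83, 30.75). Tangency of A1 to both parallel lines with radius 19.8 puts J and V at S ± 19.8·n: J = (-9.296, 17.48), V = (9.296, -17.48). Equal radii place Z and D the same way about B: Z = B + 19.8·n = (48.54, 48.23), D = B − 19.8·n = (67.13, 13.27). So D.x = 67.13.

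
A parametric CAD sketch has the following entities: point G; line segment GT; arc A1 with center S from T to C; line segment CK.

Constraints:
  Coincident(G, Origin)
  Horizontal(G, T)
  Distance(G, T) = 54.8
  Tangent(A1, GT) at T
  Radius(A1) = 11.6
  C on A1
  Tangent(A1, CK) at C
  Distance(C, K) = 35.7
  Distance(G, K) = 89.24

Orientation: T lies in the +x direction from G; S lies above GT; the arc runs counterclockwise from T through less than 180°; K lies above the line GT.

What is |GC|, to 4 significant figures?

65.72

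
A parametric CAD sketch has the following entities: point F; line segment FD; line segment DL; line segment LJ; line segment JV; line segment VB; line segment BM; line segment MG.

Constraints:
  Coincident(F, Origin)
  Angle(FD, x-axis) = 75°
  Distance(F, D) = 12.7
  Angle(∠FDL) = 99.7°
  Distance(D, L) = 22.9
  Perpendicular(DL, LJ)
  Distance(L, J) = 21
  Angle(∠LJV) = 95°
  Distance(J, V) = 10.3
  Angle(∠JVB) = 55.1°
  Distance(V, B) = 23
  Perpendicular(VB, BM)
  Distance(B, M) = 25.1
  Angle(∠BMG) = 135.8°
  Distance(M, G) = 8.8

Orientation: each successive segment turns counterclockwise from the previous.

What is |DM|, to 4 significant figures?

48.09

∠JVB = 55.1° gives VB at 95.20° from the x-axis; with |VB| = 23.0, B = (-19.43, 20.56). VB ⟂ BM, so BM runs at -174.8°; with |BM| = 25.1, M = (-44.43, 18.28). Then |DM| = |M − D| = 48.09.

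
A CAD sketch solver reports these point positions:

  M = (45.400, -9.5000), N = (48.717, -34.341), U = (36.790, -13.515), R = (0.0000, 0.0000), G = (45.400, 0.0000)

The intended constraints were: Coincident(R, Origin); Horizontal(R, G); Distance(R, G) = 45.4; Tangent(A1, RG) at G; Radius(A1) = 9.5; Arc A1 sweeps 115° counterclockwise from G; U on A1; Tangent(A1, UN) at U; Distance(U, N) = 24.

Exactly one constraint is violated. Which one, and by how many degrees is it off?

Tangent(A1, UN) at U — off by 4.80°.

R = (0.00, 0.00) ✓; R.y = 0.00, G.y = 0.00 ✓; |RG| = 45.40 ✓; ∠(MG, GR) = 90.00° ✓; |MG| = 9.500 ✓; bearing(M→U) − bearing(M→G) = 115.0° ✓; |MU| = 9.500 ✓; ∠(MU, UN) = 85.20° ✗; |UN| = 24.00 ✓.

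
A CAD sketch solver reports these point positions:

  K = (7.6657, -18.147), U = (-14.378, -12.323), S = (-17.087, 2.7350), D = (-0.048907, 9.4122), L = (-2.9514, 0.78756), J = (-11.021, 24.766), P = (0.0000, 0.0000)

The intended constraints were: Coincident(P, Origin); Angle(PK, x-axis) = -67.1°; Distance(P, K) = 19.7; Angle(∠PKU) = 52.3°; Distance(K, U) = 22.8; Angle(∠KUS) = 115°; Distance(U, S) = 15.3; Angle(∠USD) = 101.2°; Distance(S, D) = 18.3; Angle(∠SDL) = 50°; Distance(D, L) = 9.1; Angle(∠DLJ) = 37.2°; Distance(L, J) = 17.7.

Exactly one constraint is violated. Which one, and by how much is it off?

Distance(L, J) = 17.7 — off by 7.60.

P = (0.00, 0.00) ✓; PK at -67.10° ✓; |PK| = 19.70 ✓; ∠PKU = 52.30° ✓; |KU| = 22.80 ✓; ∠KUS = 115.0° ✓; |US| = 15.30 ✓; ∠USD = 101.2° ✓; |SD| = 18.30 ✓; ∠SDL = 50.00° ✓; |DL| = 9.100 ✓; ∠DLJ = 37.20° ✓; |LJ| = 25.30 ✗.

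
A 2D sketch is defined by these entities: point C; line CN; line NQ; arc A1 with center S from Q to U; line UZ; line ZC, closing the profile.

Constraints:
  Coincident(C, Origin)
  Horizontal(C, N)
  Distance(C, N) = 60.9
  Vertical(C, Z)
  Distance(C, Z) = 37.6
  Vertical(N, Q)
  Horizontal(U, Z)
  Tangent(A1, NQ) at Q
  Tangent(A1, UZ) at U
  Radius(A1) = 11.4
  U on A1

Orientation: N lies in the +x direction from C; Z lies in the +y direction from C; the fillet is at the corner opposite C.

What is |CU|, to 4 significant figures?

62.16

C is at the origin; C and N share the same y with |CN| = 60.9 and N on the +x side, so N = (60.90, 0.000). C and Z share the same x with |CZ| = 37.6 and Z on the +y side, so Z = (0.000, 37.60). The virtual corner opposite C is at (60.90, 37.60). A1 meets NQ tangentially, so SQ is at right angles to NQ and the tangent condition forces SU to be normal to UZ, with radius 11.4, so the center S sits 11.4 in from both sides at S = (49.50, 26.20). That places the tangent points at Q = (60.90, 26.20) on NQ and U = (49.50, 37.60) on UZ. Then |CU| = |U − C| = 62.16.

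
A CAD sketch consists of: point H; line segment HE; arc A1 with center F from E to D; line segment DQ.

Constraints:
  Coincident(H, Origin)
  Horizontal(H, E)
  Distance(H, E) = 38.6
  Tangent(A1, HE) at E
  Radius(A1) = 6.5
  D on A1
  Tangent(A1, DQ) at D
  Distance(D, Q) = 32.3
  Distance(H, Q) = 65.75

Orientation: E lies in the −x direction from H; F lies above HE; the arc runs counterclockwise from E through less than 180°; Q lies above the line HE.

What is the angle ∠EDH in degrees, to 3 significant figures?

95.5°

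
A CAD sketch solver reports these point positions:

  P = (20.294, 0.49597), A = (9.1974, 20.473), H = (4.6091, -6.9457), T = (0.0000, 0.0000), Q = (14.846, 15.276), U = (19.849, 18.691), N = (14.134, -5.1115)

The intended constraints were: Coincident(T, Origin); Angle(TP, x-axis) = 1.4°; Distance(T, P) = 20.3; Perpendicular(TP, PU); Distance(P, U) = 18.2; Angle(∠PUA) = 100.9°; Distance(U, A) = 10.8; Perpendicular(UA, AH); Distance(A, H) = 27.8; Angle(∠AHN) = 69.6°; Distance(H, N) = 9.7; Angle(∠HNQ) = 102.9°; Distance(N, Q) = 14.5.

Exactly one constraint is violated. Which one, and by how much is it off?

Distance(N, Q) = 14.5 — off by 5.90.

T = (0.00, 0.00) ✓; TP at 1.400° ✓; |TP| = 20.30 ✓; ∠(TP, PU) = 90.00° ✓; |PU| = 18.20 ✓; ∠PUA = 100.9° ✓; |UA| = 10.80 ✓; ∠(UA, AH) = 90.00° ✓; |AH| = 27.80 ✓; ∠AHN = 69.60° ✓; |HN| = 9.700 ✓; ∠HNQ = 102.9° ✓; |NQ| = 20.40 ✗.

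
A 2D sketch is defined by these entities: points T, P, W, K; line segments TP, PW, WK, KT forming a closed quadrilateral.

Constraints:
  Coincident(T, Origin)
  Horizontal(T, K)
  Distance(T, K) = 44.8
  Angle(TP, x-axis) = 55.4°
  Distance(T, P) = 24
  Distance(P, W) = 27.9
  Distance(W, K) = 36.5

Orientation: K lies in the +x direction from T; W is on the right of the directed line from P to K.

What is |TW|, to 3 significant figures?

12.0

T is at the origin; T and K share the same y with |TK| = 44.8 and K in +x, so K = (44.8, 0). TP runs at 55.4° with |TP| = 24.0, so P = (13.6, 19.8). W is determined by |PW| = 27.9 and |WK| = 36.5 together: it lies at the intersection of circle(P, 27.9) and circle(K, 36.5). With |PK| = 36.9, the foot of the radical line on PK is 10.9 from P and the perpendicular offset is √(27.9² − 10.9²) = 25.7. Taking the right-of-PK solution: W = (9.14, -7.78).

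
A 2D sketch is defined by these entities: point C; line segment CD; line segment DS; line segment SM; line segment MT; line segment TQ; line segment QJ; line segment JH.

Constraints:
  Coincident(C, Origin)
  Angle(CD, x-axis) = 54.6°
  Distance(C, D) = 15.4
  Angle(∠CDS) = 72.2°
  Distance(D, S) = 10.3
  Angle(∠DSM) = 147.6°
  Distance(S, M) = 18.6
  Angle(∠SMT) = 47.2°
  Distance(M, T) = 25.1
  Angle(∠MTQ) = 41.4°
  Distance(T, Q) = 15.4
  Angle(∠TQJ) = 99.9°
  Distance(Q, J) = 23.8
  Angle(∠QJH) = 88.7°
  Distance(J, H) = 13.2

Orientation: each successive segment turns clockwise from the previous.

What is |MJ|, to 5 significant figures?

6.8788

∠MTQ = 41.4° gives TQ at 3.0000° from the x-axis; with |TQ| = 15.4, Q = (12.226, 2.1570). ∠TQJ = 99.9° gives QJ at -77.100° from the x-axis; with |QJ| = 23.8, J = (17.539, -21.042). Then |MJ| = |J − M| = 6.8788.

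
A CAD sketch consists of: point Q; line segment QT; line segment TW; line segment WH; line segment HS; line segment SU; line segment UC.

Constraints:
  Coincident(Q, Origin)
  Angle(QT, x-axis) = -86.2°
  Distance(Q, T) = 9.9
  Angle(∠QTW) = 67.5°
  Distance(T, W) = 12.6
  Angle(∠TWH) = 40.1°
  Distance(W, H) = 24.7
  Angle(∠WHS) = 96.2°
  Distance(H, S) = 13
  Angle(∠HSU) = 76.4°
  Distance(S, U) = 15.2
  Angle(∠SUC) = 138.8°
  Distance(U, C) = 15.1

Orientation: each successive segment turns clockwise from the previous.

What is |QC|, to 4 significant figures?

11.63

∠HSU = 76.4° gives SU at -166.0° from the x-axis; with |SU| = 15.2, U = (2.993, -12.02). ∠SUC = 138.8° gives UC at 152.8° from the x-axis; with |UC| = 15.1, C = (-10.44, -5.122). Then |QC| = |C − Q| = 11.63.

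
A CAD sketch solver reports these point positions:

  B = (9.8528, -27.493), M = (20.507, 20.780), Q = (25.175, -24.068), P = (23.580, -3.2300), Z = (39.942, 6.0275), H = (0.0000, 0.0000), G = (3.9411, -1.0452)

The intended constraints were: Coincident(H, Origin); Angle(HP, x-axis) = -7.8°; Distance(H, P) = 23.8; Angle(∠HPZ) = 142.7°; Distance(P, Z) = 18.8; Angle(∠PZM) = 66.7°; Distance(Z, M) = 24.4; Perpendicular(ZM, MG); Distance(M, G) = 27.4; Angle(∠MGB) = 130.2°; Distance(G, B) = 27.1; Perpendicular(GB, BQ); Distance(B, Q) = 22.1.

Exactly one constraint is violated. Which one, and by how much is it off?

Distance(B, Q) = 22.1 — off by 6.40.

H = (0.00, 0.00) ✓; HP at -7.800° ✓; |HP| = 23.80 ✓; ∠HPZ = 142.7° ✓; |PZ| = 18.80 ✓; ∠PZM = 66.70° ✓; |ZM| = 24.40 ✓; ∠(ZM, MG) = 90.00° ✓; |MG| = 27.40 ✓; ∠MGB = 130.2° ✓; |GB| = 27.10 ✓; ∠(GB, BQ) = 90.00° ✓; |BQ| = 15.70 ✗.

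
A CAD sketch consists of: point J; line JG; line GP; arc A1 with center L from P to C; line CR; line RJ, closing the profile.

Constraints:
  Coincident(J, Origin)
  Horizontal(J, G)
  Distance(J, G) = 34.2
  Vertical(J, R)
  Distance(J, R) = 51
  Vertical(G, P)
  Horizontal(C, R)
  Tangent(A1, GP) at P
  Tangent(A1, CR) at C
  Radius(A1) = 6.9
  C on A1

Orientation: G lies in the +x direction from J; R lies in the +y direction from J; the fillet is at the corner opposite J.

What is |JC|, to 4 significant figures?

57.85

J is at the origin; J and G share the same y with |JG| = 34.2 and G on the +x side, so G = (34.20, 0.000). J and R share the same x with |JR| = 51.0 and R on the +y side, so R = (0.000, 51.00). The virtual corner opposite J is at (34.20, 51.00). Tangency of A1 to GP means the radius LP is perpendicular to GP and the tangent condition forces LC to be normal to CR, with radius 6.9, so the center L sits 6.9 in from both sides at L = (27.30, 44.10). That places the tangent points at P = (34.20, 44.10) on GP and C = (27.30, 51.00) on CR. Then |JC| = |C − J| = 57.85.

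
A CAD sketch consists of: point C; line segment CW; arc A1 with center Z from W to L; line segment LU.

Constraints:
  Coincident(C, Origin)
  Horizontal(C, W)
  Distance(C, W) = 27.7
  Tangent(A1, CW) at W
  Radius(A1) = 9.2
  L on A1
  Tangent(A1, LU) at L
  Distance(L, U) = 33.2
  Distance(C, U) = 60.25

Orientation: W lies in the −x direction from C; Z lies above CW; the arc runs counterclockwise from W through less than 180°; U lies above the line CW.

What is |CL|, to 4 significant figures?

27.08

Checks: |ZL| = 9.200 ✓; ∠(ZL, LU) = 90.00° ✓; |LU| = 33.20 ✓; |CU| = 60.25 ✓.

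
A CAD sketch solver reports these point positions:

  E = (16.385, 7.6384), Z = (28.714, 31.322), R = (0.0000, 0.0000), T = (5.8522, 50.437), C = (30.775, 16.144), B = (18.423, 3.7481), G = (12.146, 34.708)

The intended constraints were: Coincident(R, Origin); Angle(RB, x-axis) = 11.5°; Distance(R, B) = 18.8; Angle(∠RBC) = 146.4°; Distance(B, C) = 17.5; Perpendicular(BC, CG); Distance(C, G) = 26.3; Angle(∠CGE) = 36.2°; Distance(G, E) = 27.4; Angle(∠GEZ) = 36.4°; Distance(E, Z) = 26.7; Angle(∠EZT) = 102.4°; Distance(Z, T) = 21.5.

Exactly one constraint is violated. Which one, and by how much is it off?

Distance(Z, T) = 21.5 — off by 8.30.

R = (0.00, 0.00) ✓; RB at 11.50° ✓; |RB| = 18.80 ✓; ∠RBC = 146.4° ✓; |BC| = 17.50 ✓; ∠(BC, CG) = 90.00° ✓; |CG| = 26.30 ✓; ∠CGE = 36.20° ✓; |GE| = 27.40 ✓; ∠GEZ = 36.40° ✓; |EZ| = 26.70 ✓; ∠EZT = 102.4° ✓; |ZT| = 29.80 ✗.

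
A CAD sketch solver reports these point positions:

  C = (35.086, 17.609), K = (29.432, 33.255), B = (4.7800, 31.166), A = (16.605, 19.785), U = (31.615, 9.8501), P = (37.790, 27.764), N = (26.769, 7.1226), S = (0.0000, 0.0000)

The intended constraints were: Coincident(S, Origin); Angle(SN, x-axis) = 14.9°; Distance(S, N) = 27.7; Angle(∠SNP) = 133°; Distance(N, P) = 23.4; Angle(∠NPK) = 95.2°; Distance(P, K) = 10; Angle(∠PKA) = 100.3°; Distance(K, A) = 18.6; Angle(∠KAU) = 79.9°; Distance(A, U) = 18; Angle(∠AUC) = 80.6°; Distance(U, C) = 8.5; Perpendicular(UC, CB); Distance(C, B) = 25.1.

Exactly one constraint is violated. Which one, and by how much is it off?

Distance(C, B) = 25.1 — off by 8.10.

S = (0.00, 0.00) ✓; SN at 14.90° ✓; |SN| = 27.70 ✓; ∠SNP = 133.0° ✓; |NP| = 23.40 ✓; ∠NPK = 95.20° ✓; |PK| = 10.00 ✓; ∠PKA = 100.3° ✓; |KA| = 18.60 ✓; ∠KAU = 79.90° ✓; |AU| = 18.00 ✓; ∠AUC = 80.60° ✓; |UC| = 8.500 ✓; ∠(UC, CB) = 90.00° ✓; |CB| = 33.20 ✗.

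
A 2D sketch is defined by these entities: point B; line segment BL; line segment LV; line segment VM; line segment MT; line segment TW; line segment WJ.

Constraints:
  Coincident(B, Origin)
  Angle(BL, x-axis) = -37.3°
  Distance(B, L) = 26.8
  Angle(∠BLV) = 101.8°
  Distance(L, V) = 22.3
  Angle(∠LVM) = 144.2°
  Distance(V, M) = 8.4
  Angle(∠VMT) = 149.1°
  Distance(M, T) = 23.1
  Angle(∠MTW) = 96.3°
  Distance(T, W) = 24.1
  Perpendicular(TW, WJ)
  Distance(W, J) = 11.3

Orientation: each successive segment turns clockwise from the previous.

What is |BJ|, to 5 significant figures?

17.307

∠MTW = 96.3° gives TW at 94.100° from the x-axis; with |TW| = 24.1, W = (-20.456, -15.477). TW is perpendicular to WJ, so WJ runs at 4.1000°; with |WJ| = 11.3, J = (-9.1847, -14.669). Then |BJ| = |J − B| = 17.307.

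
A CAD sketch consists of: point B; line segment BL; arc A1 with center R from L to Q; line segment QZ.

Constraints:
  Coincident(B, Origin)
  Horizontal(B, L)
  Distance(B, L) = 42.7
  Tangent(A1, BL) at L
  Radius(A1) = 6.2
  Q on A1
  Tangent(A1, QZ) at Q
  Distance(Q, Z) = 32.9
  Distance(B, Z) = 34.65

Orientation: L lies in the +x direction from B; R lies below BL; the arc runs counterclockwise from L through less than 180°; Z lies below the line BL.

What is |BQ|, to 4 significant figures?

37.75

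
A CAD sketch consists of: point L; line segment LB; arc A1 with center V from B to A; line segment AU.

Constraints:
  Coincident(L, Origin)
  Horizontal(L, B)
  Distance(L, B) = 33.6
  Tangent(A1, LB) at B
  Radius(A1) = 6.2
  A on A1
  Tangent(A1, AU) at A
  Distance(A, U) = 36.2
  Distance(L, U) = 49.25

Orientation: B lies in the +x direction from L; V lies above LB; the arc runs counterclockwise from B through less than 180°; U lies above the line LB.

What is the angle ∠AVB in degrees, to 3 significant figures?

112°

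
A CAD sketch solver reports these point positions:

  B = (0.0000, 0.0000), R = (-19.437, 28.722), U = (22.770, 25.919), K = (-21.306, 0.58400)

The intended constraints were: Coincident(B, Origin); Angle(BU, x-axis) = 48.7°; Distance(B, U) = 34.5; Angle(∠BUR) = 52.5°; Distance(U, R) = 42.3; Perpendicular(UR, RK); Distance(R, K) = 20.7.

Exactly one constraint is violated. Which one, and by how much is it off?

Distance(R, K) = 20.7 — off by 7.50.

B = (0.00, 0.00) ✓; BU at 48.70° ✓; |BU| = 34.50 ✓; ∠BUR = 52.50° ✓; |UR| = 42.30 ✓; ∠(UR, RK) = 90.00° ✓; |RK| = 28.20 ✗.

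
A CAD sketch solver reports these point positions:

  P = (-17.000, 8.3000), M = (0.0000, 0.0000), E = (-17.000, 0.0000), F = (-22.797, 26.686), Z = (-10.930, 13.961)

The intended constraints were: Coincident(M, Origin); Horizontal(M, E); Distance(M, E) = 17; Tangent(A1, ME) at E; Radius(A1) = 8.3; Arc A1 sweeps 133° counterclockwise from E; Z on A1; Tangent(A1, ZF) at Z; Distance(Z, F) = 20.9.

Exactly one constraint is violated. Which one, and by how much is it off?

Distance(Z, F) = 20.9 — off by 3.50.

M = (0.00, 0.00) ✓; M.y = 0.00, E.y = 0.00 ✓; |ME| = 17.00 ✓; ∠(PE, EM) = 90.00° ✓; |PE| = 8.300 ✓; bearing(P→Z) − bearing(P→E) = 133.0° ✓; |PZ| = 8.300 ✓; ∠(PZ, ZF) = 90.00° ✓; |ZF| = 17.40 ✗.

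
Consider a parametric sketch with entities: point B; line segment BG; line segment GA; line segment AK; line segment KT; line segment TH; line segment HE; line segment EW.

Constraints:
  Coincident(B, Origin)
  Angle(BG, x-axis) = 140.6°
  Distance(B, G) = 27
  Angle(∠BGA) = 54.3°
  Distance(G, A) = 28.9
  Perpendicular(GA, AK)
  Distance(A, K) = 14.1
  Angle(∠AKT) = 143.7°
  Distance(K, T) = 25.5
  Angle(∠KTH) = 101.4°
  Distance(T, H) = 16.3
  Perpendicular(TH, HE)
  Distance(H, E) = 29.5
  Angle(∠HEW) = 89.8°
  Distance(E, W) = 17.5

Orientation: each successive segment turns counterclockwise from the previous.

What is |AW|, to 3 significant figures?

8.61

TH is perpendicular to HE, so HE runs at -159°; with |HE| = 29.5, E = (-20.6, 5.66). ∠HEW = 89.8° gives EW at -68.6° from the x-axis; with |EW| = 17.5, W = (-14.2, -10.6). Then |AW| = |W − A| = 8.61.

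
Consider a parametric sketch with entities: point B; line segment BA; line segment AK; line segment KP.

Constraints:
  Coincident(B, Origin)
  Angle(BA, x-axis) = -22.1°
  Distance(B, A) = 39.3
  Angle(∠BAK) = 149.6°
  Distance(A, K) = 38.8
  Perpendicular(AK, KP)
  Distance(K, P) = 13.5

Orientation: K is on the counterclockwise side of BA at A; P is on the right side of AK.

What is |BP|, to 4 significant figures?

80.00

B is at the origin; BA runs at -22.1° with length 39.3, so A = 39.3·(cos -22.1°, sin -22.1°) = (36.41, -14.79). ∠BAK = 149.6°, so AK runs at -22.1° + (180° − 149.6°) = 8.300° from the x-axis; with |AK| = 38.8, K = A + 38.8·(cos 8.300°, sin 8.300°) = (74.81, -9.185). AK is perpendicular to KP; with |KP| = 13.5 on the right of AK, P = K + 13.5·(0.1444, -0.9895) = (76.75, -22.54). Then |BP| = |P − B| = 80.00.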